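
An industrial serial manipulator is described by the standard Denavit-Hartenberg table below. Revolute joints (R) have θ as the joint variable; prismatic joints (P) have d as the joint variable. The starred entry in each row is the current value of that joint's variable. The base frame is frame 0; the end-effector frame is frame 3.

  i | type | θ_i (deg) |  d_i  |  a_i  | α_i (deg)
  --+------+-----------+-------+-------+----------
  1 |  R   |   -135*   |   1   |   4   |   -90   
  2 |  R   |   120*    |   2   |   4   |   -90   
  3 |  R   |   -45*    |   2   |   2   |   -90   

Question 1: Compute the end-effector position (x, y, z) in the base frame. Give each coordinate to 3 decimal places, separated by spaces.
after link 1: o_1 = (-2.8284, -2.8284, 1.0000)
after link 2: o_2 = (-0.0000, -2.8284, -2.4641)
after link 3: o_3 = (2.7247, -2.1037, -2.6888)

2.725 -2.104 -2.689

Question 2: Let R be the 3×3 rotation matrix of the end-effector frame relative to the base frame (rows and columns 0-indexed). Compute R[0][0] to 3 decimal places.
0.750

End-effector x-axis (col 0 of R) = (0.7500,-0.2500,-0.6124)
R[0][0] = 0.7500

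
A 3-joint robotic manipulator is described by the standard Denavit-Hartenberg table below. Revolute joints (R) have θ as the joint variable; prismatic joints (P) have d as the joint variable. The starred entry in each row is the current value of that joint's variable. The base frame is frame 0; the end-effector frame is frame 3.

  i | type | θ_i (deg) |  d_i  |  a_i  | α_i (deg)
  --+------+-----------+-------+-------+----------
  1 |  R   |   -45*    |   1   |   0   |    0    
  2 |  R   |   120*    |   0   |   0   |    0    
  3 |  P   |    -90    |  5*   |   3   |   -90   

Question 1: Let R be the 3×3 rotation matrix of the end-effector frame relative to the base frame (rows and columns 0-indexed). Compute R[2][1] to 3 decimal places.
End-effector y-axis (col 1 of R) = (0.0000,0.0000,-1.0000)
R[2][1] = -1.0000

-1.000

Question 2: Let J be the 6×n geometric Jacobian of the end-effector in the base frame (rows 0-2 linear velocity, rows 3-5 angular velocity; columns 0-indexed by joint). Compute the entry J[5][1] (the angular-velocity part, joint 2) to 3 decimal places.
1.000

axis z_1 = (0.0000,0.0000,1.0000); lever o_n−o_1 = (2.8978,-0.7765,5.0000)
cross product → J_v[:, 1] = (0.7765,2.8978,-0.0000)
J_ω[:, 1] = z_1
entry J[5][1] = 1.0000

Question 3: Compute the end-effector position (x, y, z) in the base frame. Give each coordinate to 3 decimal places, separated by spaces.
after link 1: o_1 = (0.0000, 0.0000, 1.0000)
after link 2: o_2 = (0.0000, 0.0000, 1.0000)
after link 3: o_3 = (2.8978, -0.7765, 6.0000)

2.898 -0.776 6.000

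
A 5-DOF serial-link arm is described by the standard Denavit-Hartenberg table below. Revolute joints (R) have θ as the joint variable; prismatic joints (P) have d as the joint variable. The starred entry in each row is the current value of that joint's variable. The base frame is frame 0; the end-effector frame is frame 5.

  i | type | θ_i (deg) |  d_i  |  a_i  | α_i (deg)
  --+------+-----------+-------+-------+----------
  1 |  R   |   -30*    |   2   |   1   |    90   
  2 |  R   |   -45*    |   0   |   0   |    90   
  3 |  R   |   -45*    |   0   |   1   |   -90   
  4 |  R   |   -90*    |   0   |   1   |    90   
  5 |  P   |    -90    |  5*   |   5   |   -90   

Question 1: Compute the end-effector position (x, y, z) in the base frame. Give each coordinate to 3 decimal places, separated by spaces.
after link 1: o_1 = (0.8660, -0.5000, 2.0000)
after link 2: o_2 = (0.8660, -0.5000, 2.0000)
after link 3: o_3 = (1.6526, -0.1376, 1.5000)
after link 4: o_4 = (1.0402, 0.2159, 0.7929)
after link 5: o_5 = (-3.2899, 2.7159, 5.7929)

-3.290 2.716 5.793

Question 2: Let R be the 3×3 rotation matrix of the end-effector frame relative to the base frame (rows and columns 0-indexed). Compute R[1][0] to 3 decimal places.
End-effector x-axis (col 0 of R) = (-0.0795,0.8624,0.5000)
R[1][0] = 0.8624

0.862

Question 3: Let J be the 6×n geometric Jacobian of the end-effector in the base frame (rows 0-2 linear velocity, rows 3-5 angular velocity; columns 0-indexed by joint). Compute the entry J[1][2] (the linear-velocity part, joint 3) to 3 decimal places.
5.261

axis z_2 = (-0.6124,0.3536,-0.7071); lever o_n−o_2 = (-4.1559,3.2159,3.7929)
cross product → J_v[:, 2] = (3.6150,5.2614,-0.5000)
J_ω[:, 2] = z_2
entry J[1][2] = 5.2614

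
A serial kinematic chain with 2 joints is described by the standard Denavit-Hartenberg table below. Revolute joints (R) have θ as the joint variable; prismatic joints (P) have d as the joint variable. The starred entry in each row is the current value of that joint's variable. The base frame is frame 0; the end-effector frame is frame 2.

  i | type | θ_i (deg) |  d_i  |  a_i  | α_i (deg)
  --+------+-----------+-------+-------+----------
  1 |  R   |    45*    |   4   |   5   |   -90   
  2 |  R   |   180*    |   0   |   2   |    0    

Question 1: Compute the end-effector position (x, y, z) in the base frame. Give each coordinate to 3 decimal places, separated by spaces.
2.121 2.121 4.000

after link 1: o_1 = (3.5355, 3.5355, 4.0000)
after link 2: o_2 = (2.1213, 2.1213, 4.0000)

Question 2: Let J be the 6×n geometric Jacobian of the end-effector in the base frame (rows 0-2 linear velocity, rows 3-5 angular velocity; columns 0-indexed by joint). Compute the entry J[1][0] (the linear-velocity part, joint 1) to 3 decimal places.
2.121

axis z_0 = ẑ; lever o_n−o_0 = (2.1213,2.1213,4.0000)
cross product → J_v[:, 0] = (-2.1213,2.1213,0.0000)
J_ω[:, 0] = z_0
entry J[1][0] = 2.1213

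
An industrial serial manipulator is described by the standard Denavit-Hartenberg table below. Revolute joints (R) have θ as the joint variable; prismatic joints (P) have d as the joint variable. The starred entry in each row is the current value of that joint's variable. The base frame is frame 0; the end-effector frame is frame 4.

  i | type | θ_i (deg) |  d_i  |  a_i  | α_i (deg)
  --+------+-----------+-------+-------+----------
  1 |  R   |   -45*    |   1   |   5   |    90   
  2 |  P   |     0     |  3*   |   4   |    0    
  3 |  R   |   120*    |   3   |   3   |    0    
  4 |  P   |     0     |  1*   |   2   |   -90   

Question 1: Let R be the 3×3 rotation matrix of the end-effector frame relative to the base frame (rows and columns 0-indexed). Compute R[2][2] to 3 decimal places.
-0.500

End-effector z-axis (col 2 of R) = (-0.6124,0.6124,-0.5000)
R[2][2] = -0.5000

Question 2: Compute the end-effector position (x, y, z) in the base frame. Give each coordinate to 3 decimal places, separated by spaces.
after link 1: o_1 = (3.5355, -3.5355, 1.0000)
after link 2: o_2 = (4.2426, -8.4853, 1.0000)
after link 3: o_3 = (1.0607, -9.5459, 3.5981)
after link 4: o_4 = (-0.3536, -9.5459, 5.3301)

-0.354 -9.546 5.330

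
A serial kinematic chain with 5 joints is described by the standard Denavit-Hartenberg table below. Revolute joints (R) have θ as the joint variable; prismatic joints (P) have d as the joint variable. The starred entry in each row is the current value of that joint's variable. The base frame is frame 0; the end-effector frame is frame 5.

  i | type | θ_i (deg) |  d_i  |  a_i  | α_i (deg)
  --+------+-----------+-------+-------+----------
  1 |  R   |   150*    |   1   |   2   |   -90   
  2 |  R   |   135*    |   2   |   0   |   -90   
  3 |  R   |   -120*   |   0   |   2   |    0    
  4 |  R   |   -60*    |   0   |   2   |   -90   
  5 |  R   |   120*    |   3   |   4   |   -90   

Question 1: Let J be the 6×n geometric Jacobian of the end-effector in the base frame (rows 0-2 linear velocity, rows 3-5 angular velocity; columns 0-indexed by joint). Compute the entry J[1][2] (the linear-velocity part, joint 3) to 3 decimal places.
axis z_2 = (0.6124,-0.3536,0.7071); lever o_n−o_2 = (-5.0997,-2.5198,-1.7424)
cross product → J_v[:, 2] = (2.3978,-2.5391,-3.3461)
J_ω[:, 2] = z_2
entry J[1][2] = -2.5391

-2.539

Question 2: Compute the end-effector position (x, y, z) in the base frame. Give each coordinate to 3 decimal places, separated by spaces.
after link 1: o_1 = (-1.7321, 1.0000, 1.0000)
after link 2: o_2 = (-2.7321, -0.7321, 1.0000)
after link 3: o_3 = (-4.2104, -1.8785, 1.7071)
after link 4: o_4 = (-5.4352, -1.1714, 3.1213)
after link 5: o_5 = (-7.8318, -3.2518, -0.7424)

-7.832 -3.252 -0.742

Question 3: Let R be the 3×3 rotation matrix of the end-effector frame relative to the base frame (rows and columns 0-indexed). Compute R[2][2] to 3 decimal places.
End-effector z-axis (col 2 of R) = (0.8365,-0.4830,-0.2588)
R[2][2] = -0.2588

-0.259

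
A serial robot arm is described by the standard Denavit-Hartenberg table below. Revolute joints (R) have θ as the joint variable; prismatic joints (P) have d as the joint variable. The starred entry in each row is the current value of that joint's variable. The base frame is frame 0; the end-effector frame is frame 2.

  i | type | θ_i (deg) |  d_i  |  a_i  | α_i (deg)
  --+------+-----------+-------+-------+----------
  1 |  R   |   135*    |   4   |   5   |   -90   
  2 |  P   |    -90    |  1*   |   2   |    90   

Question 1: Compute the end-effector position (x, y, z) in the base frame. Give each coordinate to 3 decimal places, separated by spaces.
-4.243 2.828 6.000

after link 1: o_1 = (-3.5355, 3.5355, 4.0000)
after link 2: o_2 = (-4.2426, 2.8284, 6.0000)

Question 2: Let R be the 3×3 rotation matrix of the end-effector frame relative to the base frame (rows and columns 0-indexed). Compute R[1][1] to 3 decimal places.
End-effector y-axis (col 1 of R) = (-0.7071,-0.7071,0.0000)
R[1][1] = -0.7071

-0.707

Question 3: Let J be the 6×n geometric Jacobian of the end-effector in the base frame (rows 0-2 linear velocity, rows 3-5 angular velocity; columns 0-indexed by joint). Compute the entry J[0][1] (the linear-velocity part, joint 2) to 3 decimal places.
-0.707

prismatic axis z_1 = (-0.7071,-0.7071,0.0000)
J_v[:, 1] = z_1; J_ω[:, 1] = (0,0,0)
entry J[0][1] = -0.7071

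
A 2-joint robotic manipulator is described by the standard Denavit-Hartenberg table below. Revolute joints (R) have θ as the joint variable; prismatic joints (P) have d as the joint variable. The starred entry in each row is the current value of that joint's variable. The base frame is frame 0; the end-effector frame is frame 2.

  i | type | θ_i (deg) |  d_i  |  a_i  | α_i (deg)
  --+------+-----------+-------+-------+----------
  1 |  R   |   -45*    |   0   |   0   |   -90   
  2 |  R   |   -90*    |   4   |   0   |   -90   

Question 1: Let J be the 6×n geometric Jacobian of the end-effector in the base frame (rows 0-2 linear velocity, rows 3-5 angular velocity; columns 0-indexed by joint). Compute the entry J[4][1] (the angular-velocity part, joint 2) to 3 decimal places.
axis z_1 = (0.7071,0.7071,0.0000); lever o_n−o_1 = (2.8284,2.8284,0.0000)
cross product → J_v[:, 1] = (0.0000,0.0000,0.0000)
J_ω[:, 1] = z_1
entry J[4][1] = 0.7071

0.707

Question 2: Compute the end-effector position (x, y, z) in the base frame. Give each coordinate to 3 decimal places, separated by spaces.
after link 1: o_1 = (0.0000, 0.0000, 0.0000)
after link 2: o_2 = (2.8284, 2.8284, 0.0000)

2.828 2.828 0.000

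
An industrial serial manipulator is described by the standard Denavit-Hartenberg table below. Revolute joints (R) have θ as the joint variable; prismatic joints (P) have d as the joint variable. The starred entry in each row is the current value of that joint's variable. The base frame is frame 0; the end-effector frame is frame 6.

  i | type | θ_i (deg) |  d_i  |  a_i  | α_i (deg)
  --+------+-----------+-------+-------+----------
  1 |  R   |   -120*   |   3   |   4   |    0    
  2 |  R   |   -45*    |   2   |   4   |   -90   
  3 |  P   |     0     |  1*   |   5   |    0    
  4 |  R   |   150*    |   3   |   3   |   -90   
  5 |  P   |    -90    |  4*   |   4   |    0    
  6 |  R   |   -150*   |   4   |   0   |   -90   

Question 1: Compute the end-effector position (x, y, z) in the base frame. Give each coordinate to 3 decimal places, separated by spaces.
-2.250 -11.813 10.428

after link 1: o_1 = (-2.0000, -3.4641, 3.0000)
after link 2: o_2 = (-5.8637, -4.4994, 5.0000)
after link 3: o_3 = (-10.4345, -6.7594, 5.0000)
after link 4: o_4 = (-7.1485, -8.9847, 3.5000)
after link 5: o_5 = (-4.1814, -12.3308, 6.9641)
after link 6: o_6 = (-2.2495, -11.8132, 10.4282)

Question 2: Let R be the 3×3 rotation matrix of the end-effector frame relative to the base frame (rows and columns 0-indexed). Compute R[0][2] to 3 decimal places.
-0.595

End-effector z-axis (col 2 of R) = (-0.5950,-0.6771,0.4330)
R[0][2] = -0.5950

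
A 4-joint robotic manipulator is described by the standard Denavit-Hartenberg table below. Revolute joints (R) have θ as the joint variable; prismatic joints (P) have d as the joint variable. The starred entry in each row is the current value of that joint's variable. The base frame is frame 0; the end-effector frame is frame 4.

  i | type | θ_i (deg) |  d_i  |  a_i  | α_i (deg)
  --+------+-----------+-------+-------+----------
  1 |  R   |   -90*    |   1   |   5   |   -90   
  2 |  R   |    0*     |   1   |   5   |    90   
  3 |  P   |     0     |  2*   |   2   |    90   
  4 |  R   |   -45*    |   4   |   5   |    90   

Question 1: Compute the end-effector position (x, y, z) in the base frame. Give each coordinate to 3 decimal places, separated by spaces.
after link 1: o_1 = (0.0000, -5.0000, 1.0000)
after link 2: o_2 = (1.0000, -10.0000, 1.0000)
after link 3: o_3 = (1.0000, -12.0000, 3.0000)
after link 4: o_4 = (-3.0000, -15.5355, -0.5355)

-3.000 -15.536 -0.536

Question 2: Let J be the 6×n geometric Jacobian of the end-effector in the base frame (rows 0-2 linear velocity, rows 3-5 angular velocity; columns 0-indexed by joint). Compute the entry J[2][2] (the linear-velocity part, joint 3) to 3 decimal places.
1.000

prismatic axis z_2 = (0.0000,0.0000,1.0000)
J_v[:, 2] = z_2; J_ω[:, 2] = (0,0,0)
entry J[2][2] = 1.0000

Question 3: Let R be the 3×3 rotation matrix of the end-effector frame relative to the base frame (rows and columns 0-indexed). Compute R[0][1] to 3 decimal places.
-1.000

End-effector y-axis (col 1 of R) = (-1.0000,-0.0000,0.0000)
R[0][1] = -1.0000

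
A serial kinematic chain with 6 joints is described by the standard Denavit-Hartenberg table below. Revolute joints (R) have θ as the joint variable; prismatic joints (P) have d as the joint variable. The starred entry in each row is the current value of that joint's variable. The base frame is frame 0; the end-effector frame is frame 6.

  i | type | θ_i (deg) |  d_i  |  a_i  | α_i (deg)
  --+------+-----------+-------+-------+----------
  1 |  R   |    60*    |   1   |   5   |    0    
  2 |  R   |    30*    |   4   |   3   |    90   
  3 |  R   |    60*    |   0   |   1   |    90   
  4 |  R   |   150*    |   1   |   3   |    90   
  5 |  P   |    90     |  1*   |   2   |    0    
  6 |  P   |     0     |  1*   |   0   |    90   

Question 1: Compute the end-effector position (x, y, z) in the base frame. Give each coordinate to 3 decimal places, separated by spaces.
after link 1: o_1 = (2.5000, 4.3301, 1.0000)
after link 2: o_2 = (2.5000, 7.3301, 5.0000)
after link 3: o_3 = (2.5000, 7.8301, 5.8660)
after link 4: o_4 = (4.0000, 7.3971, 3.1160)
after link 5: o_5 = (4.8660, 9.3792, 2.5490)
after link 6: o_6 = (5.7321, 9.6292, 2.9821)

5.732 9.629 2.982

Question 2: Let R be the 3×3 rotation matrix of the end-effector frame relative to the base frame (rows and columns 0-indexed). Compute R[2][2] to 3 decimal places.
-0.750

End-effector z-axis (col 2 of R) = (0.5000,-0.4330,-0.7500)
R[2][2] = -0.7500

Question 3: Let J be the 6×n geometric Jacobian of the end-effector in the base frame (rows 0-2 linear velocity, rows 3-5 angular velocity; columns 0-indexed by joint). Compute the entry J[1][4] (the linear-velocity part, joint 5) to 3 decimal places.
prismatic axis z_4 = (0.8660,0.2500,0.4330)
J_v[:, 4] = z_4; J_ω[:, 4] = (0,0,0)
entry J[1][4] = 0.2500

0.250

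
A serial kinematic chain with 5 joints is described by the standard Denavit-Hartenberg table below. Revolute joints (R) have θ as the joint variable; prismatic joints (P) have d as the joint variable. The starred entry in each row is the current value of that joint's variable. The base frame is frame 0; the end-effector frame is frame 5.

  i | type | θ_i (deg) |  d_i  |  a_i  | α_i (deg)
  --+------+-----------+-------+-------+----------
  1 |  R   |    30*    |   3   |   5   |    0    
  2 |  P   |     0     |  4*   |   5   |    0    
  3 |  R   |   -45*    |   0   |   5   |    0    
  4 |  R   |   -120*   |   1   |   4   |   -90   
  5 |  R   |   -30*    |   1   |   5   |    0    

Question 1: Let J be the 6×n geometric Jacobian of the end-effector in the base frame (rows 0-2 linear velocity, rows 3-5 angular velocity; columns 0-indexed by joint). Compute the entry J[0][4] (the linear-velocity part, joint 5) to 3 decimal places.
axis z_4 = (0.7071,-0.7071,0.0000); lever o_n−o_4 = (-2.3548,-3.7690,2.5000)
cross product → J_v[:, 4] = (-1.7678,-1.7678,-4.3301)
J_ω[:, 4] = z_4
entry J[0][4] = -1.7678

-1.768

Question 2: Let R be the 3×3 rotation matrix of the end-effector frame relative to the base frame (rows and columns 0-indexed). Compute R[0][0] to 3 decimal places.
End-effector x-axis (col 0 of R) = (-0.6124,-0.6124,0.5000)
R[0][0] = -0.6124

-0.612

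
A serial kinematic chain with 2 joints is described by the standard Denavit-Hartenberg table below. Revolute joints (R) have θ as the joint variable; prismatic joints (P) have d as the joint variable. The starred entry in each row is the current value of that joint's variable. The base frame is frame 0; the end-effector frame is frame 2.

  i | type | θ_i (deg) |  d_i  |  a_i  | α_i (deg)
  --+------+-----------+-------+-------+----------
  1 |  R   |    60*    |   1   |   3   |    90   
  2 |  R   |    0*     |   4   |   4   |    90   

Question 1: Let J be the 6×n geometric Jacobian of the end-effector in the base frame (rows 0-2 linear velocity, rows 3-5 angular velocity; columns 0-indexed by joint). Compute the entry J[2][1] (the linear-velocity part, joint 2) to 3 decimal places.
axis z_1 = (0.8660,-0.5000,0.0000); lever o_n−o_1 = (5.4641,1.4641,0.0000)
cross product → J_v[:, 1] = (-0.0000,0.0000,4.0000)
J_ω[:, 1] = z_1
entry J[2][1] = 4.0000

4.000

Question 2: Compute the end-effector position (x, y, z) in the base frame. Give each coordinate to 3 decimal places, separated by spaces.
after link 1: o_1 = (1.5000, 2.5981, 1.0000)
after link 2: o_2 = (6.9641, 4.0622, 1.0000)

6.964 4.062 1.000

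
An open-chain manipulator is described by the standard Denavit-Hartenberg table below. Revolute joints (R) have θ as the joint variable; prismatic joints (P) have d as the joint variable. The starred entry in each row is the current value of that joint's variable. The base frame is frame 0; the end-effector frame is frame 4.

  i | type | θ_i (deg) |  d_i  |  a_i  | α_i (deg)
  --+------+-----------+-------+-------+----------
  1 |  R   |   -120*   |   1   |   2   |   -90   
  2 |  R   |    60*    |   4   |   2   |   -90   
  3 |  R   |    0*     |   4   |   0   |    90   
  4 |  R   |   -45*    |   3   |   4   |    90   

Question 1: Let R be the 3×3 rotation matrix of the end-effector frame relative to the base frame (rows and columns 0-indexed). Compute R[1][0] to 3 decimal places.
End-effector x-axis (col 0 of R) = (-0.4830,-0.8365,-0.2588)
R[1][0] = -0.8365

-0.837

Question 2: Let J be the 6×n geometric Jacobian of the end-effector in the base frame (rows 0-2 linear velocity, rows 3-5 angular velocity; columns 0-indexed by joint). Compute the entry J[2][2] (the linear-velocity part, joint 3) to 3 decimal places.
axis z_2 = (0.4330,0.7500,-0.5000); lever o_n−o_2 = (2.3983,-1.8461,-3.0353)
cross product → J_v[:, 2] = (-3.1995,0.1152,-2.5981)
J_ω[:, 2] = z_2
entry J[2][2] = -2.5981

-2.598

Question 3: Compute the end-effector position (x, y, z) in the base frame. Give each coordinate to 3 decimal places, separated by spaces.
after link 1: o_1 = (-1.0000, -1.7321, 1.0000)
after link 2: o_2 = (1.9641, -4.5981, -0.7321)
after link 3: o_3 = (3.6962, -1.5981, -2.7321)
after link 4: o_4 = (4.3624, -6.4441, -3.7673)

4.362 -6.444 -3.767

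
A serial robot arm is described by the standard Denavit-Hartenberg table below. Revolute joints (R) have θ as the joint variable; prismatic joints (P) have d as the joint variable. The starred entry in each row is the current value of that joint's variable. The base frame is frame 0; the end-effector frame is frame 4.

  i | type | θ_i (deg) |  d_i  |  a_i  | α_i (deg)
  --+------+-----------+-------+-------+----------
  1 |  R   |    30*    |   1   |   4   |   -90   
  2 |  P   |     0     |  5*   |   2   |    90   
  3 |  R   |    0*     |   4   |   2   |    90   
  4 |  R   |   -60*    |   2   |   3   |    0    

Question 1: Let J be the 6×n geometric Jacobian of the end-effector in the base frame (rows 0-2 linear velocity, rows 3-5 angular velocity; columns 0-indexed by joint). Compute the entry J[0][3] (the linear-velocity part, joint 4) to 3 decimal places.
2.250

axis z_3 = (0.5000,-0.8660,0.0000); lever o_n−o_3 = (2.2990,-0.9821,-2.5981)
cross product → J_v[:, 3] = (2.2500,1.2990,1.5000)
J_ω[:, 3] = z_3
entry J[0][3] = 2.2500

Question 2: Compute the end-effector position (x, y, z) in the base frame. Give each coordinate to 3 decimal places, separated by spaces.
after link 1: o_1 = (3.4641, 2.0000, 1.0000)
after link 2: o_2 = (2.6962, 7.3301, 1.0000)
after link 3: o_3 = (4.4282, 8.3301, 5.0000)
after link 4: o_4 = (6.7272, 7.3481, 2.4019)

6.727 7.348 2.402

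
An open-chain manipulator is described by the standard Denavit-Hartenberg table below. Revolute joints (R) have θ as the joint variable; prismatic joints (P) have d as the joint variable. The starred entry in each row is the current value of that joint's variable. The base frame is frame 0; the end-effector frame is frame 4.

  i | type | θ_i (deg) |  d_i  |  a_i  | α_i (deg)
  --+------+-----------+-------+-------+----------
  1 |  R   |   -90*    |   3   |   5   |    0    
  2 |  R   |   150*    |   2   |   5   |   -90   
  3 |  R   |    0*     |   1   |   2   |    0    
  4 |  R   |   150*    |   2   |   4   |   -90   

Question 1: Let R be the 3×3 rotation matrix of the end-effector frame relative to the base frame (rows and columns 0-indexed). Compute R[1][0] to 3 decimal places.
End-effector x-axis (col 0 of R) = (-0.4330,-0.7500,-0.5000)
R[1][0] = -0.7500

-0.750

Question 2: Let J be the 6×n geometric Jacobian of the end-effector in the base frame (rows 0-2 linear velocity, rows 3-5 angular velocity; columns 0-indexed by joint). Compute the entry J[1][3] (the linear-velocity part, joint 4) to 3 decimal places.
axis z_3 = (-0.8660,0.5000,0.0000); lever o_n−o_3 = (-3.4641,-2.0000,-2.0000)
cross product → J_v[:, 3] = (-1.0000,-1.7321,3.4641)
J_ω[:, 3] = z_3
entry J[1][3] = -1.7321

-1.732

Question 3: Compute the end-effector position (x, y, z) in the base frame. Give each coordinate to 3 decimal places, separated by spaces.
-0.830 -0.438 3.000

after link 1: o_1 = (0.0000, -5.0000, 3.0000)
after link 2: o_2 = (2.5000, -0.6699, 5.0000)
after link 3: o_3 = (2.6340, 1.5622, 5.0000)
after link 4: o_4 = (-0.8301, -0.4378, 3.0000)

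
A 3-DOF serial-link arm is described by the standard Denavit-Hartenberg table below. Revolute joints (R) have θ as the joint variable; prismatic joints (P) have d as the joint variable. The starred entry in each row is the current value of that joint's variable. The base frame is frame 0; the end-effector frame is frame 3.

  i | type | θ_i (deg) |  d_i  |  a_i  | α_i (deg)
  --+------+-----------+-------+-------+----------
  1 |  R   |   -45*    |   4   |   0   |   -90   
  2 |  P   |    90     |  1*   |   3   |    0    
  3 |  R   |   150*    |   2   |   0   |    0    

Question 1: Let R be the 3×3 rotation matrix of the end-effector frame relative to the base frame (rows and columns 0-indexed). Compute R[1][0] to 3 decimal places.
0.354

End-effector x-axis (col 0 of R) = (-0.3536,0.3536,0.8660)
R[1][0] = 0.3536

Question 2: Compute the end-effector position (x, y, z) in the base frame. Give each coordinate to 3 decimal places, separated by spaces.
after link 1: o_1 = (0.0000, 0.0000, 4.0000)
after link 2: o_2 = (0.7071, 0.7071, 1.0000)
after link 3: o_3 = (2.1213, 2.1213, 1.0000)

2.121 2.121 1.000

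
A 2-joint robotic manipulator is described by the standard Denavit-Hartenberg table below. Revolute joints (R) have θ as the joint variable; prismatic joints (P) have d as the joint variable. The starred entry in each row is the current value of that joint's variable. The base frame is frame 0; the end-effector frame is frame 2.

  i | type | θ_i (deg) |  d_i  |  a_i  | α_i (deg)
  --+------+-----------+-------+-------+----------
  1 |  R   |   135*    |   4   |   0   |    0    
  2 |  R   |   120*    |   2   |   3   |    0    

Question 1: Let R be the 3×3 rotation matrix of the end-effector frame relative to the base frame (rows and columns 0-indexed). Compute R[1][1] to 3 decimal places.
-0.259

End-effector y-axis (col 1 of R) = (0.9659,-0.2588,0.0000)
R[1][1] = -0.2588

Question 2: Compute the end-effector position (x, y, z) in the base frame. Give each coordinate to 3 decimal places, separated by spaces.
after link 1: o_1 = (0.0000, 0.0000, 4.0000)
after link 2: o_2 = (-0.7765, -2.8978, 6.0000)

-0.776 -2.898 6.000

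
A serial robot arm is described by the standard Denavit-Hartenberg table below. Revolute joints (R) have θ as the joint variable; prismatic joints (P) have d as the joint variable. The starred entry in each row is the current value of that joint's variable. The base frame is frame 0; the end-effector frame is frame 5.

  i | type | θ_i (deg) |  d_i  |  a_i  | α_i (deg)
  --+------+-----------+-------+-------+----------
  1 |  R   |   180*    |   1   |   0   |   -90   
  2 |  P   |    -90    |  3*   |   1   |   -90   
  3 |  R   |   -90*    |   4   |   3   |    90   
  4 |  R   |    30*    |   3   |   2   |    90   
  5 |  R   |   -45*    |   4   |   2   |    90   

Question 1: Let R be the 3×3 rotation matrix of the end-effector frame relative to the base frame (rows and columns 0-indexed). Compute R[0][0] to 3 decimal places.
End-effector x-axis (col 0 of R) = (-0.3536,-0.6124,0.7071)
R[0][0] = -0.3536

-0.354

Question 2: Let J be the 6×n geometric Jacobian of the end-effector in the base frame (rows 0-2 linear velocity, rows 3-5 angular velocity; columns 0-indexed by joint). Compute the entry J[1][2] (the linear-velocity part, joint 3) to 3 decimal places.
-1.586

axis z_2 = (-1.0000,0.0000,-0.0000); lever o_n−o_2 = (-2.2430,-7.9568,-1.5858)
cross product → J_v[:, 2] = (-0.0000,-1.5858,7.9568)
J_ω[:, 2] = z_2
entry J[1][2] = -1.5858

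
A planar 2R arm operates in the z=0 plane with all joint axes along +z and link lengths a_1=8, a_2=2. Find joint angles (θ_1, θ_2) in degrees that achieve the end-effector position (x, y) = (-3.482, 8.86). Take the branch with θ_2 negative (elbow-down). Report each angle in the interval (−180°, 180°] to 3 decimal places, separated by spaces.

120.000 -45.009

cos θ_2 = (90.6239−8²−2²)/(2·8·2) = 0.7070; θ_2 = -45.0088° (elbow-down)
β = atan2(8.8600,-3.4820) = 111.4549°; ψ = atan2(-1.4144,9.4140) = -8.5446°
θ_1 = β − ψ = 119.9996°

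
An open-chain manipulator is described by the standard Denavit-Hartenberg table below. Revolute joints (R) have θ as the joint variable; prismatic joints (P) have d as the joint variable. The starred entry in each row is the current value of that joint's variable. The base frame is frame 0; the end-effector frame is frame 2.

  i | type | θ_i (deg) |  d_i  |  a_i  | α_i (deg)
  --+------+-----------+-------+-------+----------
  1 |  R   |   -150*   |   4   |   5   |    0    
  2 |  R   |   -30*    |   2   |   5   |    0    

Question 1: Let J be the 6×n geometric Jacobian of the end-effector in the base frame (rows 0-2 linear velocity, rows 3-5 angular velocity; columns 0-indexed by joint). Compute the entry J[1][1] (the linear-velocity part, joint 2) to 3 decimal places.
axis z_1 = (0.0000,0.0000,1.0000); lever o_n−o_1 = (-5.0000,0.0000,2.0000)
cross product → J_v[:, 1] = (0.0000,-5.0000,0.0000)
J_ω[:, 1] = z_1
entry J[1][1] = -5.0000

-5.000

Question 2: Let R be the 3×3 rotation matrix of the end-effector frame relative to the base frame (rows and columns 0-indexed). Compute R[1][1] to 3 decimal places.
End-effector y-axis (col 1 of R) = (0.0000,-1.0000,0.0000)
R[1][1] = -1.0000

-1.000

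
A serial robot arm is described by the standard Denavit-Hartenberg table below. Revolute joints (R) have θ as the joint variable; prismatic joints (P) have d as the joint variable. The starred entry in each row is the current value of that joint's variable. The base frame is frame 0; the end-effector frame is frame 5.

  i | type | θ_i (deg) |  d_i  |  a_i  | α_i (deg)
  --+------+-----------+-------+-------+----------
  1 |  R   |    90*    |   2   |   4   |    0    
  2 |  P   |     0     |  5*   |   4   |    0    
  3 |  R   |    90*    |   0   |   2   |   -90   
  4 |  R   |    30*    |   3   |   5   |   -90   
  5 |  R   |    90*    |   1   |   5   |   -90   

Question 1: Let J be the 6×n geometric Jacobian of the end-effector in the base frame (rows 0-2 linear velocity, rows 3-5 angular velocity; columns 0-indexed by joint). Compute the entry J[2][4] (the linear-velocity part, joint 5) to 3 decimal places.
2.500

axis z_4 = (0.5000,-0.0000,-0.8660); lever o_n−o_4 = (0.5000,5.0000,-0.8660)
cross product → J_v[:, 4] = (4.3301,-0.0000,2.5000)
J_ω[:, 4] = z_4
entry J[2][4] = 2.5000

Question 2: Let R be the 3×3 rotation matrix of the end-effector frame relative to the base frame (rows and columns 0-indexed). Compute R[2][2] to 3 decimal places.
0.500

End-effector z-axis (col 2 of R) = (0.8660,-0.0000,0.5000)
R[2][2] = 0.5000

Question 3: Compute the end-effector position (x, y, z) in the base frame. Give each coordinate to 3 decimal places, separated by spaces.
-5.830 10.000 3.634

after link 1: o_1 = (0.0000, 4.0000, 2.0000)
after link 2: o_2 = (0.0000, 8.0000, 7.0000)
after link 3: o_3 = (-2.0000, 8.0000, 7.0000)
after link 4: o_4 = (-6.3301, 5.0000, 4.5000)
after link 5: o_5 = (-5.8301, 10.0000, 3.6340)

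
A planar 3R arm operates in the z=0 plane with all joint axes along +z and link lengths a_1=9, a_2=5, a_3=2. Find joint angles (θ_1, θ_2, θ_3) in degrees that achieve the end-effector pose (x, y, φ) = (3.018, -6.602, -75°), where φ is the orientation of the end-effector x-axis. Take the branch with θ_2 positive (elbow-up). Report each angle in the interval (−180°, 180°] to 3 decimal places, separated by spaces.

wrist centre = target − a_3·(cos φ, sin φ) = (2.5004, -4.6701)
cos θ_2 = (28.0621−9²−5²)/(2·9·5) = -0.8660; θ_2 = 149.9944° (elbow-up)
β = atan2(-4.6701,2.5004) = -61.8357°; ψ = atan2(2.5004,4.6701) = 28.1650°
θ_1 = β − ψ = -90.0007°
θ_3 = φ − θ_1 − θ_2 = -134.9937° (wrapped to (-180°,180°])

-90.001 149.994 -134.994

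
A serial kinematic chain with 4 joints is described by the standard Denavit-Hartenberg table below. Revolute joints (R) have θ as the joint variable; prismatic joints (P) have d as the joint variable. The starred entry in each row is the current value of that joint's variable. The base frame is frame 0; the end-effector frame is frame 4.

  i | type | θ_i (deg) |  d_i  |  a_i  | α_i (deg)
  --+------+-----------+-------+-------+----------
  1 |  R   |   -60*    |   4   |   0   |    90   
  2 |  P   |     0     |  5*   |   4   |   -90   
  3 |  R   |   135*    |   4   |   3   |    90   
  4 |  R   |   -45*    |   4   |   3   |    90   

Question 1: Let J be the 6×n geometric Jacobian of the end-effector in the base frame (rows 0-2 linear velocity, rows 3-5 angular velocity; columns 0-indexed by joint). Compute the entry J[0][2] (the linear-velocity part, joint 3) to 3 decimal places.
axis z_2 = (0.0000,0.0000,1.0000); lever o_n−o_2 = (5.1892,3.9115,1.8787)
cross product → J_v[:, 2] = (-3.9115,5.1892,0.0000)
J_ω[:, 2] = z_2
entry J[0][2] = -3.9115

-3.912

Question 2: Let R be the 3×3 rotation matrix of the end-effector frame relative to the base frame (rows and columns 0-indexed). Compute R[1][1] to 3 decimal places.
End-effector y-axis (col 1 of R) = (0.9659,-0.2588,0.0000)
R[1][1] = -0.2588

-0.259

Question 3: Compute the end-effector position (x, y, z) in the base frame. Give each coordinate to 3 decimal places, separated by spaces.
2.859 -2.053 5.879

after link 1: o_1 = (0.0000, 0.0000, 4.0000)
after link 2: o_2 = (-2.3301, -5.9641, 4.0000)
after link 3: o_3 = (-1.5537, -3.0663, 8.0000)
after link 4: o_4 = (2.8591, -2.0526, 5.8787)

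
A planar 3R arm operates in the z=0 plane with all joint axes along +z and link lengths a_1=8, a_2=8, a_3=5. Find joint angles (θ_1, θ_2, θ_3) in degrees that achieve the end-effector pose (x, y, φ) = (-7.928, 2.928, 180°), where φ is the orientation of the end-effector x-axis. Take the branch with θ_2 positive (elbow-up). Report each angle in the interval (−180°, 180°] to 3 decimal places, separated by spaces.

59.999 150.002 -30.001

wrist centre = target − a_3·(cos φ, sin φ) = (-2.9280, 2.9280)
cos θ_2 = (17.1464−8²−8²)/(2·8·8) = -0.8660; θ_2 = 150.0021° (elbow-up)
β = atan2(2.9280,-2.9280) = 135.0000°; ψ = atan2(3.9997,1.0716) = 75.0011°
θ_1 = β − ψ = 59.9989°
θ_3 = φ − θ_1 − θ_2 = -30.0011° (wrapped to (-180°,180°])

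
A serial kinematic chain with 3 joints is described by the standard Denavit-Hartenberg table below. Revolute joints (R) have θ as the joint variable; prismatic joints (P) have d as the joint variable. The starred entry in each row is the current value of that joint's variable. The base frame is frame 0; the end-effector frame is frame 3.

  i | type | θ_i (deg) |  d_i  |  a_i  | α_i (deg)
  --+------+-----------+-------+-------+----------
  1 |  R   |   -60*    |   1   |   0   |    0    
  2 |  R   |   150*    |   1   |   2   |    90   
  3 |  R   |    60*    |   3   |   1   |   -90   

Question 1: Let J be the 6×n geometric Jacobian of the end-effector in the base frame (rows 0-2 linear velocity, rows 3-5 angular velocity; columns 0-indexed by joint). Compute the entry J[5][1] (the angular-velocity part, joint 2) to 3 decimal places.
1.000

axis z_1 = (0.0000,0.0000,1.0000); lever o_n−o_1 = (3.0000,2.5000,1.8660)
cross product → J_v[:, 1] = (-2.5000,3.0000,0.0000)
J_ω[:, 1] = z_1
entry J[5][1] = 1.0000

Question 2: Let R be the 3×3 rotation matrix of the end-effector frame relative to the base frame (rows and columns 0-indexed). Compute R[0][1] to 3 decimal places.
End-effector y-axis (col 1 of R) = (-1.0000,-0.0000,-0.0000)
R[0][1] = -1.0000

-1.000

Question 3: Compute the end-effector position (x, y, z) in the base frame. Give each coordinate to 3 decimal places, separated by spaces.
3.000 2.500 2.866

after link 1: o_1 = (0.0000, 0.0000, 1.0000)
after link 2: o_2 = (-0.0000, 2.0000, 2.0000)
after link 3: o_3 = (3.0000, 2.5000, 2.8660)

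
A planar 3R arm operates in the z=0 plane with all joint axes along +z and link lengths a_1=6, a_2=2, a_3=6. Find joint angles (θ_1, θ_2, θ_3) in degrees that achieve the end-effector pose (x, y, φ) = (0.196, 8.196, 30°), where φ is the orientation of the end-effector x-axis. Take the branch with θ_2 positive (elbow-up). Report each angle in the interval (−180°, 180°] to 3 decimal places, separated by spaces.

wrist centre = target − a_3·(cos φ, sin φ) = (-5.0002, 5.1960)
cos θ_2 = (51.9999−6²−2²)/(2·6·2) = 0.5000; θ_2 = 60.0002° (elbow-up)
β = atan2(5.1960,-5.0002) = 133.8996°; ψ = atan2(1.7321,7.0000) = 13.8979°
θ_1 = β − ψ = 120.0017°
θ_3 = φ − θ_1 − θ_2 = -150.0018° (wrapped to (-180°,180°])

120.002 60.000 -150.002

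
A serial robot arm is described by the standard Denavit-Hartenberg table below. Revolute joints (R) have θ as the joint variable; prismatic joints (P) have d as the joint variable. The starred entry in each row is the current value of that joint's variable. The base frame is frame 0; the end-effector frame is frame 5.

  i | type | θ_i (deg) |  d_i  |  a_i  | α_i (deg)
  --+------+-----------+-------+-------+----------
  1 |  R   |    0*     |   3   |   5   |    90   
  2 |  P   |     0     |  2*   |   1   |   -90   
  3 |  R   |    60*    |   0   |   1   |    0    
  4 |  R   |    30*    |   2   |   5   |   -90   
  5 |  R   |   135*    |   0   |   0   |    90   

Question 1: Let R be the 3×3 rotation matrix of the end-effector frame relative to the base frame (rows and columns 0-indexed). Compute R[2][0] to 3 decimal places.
End-effector x-axis (col 0 of R) = (-0.0000,-0.7071,-0.7071)
R[2][0] = -0.7071

-0.707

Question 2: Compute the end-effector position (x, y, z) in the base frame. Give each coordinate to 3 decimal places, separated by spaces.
6.500 3.866 5.000

after link 1: o_1 = (5.0000, 0.0000, 3.0000)
after link 2: o_2 = (6.0000, -2.0000, 3.0000)
after link 3: o_3 = (6.5000, -1.1340, 3.0000)
after link 4: o_4 = (6.5000, 3.8660, 5.0000)
after link 5: o_5 = (6.5000, 3.8660, 5.0000)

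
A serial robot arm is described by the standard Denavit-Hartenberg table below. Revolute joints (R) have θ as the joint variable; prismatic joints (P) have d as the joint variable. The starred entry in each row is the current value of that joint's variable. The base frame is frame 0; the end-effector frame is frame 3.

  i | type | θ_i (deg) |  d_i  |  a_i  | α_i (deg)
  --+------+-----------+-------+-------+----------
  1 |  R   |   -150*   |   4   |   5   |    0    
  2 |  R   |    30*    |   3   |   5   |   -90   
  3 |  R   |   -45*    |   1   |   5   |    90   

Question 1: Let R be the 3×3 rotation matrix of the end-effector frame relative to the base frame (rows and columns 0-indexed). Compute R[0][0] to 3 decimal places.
End-effector x-axis (col 0 of R) = (-0.3536,-0.6124,0.7071)
R[0][0] = -0.3536

-0.354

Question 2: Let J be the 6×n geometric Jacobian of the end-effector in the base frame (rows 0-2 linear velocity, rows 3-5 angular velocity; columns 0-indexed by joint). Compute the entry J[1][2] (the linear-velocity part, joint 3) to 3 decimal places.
axis z_2 = (0.8660,-0.5000,0.0000); lever o_n−o_2 = (-0.9017,-3.5619,3.5355)
cross product → J_v[:, 2] = (-1.7678,-3.0619,-3.5355)
J_ω[:, 2] = z_2
entry J[1][2] = -3.0619

-3.062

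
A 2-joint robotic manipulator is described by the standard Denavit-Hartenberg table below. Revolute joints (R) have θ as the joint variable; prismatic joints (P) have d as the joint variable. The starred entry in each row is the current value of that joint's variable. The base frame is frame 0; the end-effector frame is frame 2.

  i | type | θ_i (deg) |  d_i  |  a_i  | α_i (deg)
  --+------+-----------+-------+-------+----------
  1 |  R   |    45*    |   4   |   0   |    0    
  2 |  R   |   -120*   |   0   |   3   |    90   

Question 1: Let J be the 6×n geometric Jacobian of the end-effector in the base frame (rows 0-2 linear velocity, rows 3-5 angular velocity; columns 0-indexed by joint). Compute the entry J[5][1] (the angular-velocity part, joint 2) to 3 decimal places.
1.000

axis z_1 = (0.0000,0.0000,1.0000); lever o_n−o_1 = (0.7765,-2.8978,0.0000)
cross product → J_v[:, 1] = (2.8978,0.7765,-0.0000)
J_ω[:, 1] = z_1
entry J[5][1] = 1.0000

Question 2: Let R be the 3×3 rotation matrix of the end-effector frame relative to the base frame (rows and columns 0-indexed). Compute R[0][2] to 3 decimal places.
-0.966

End-effector z-axis (col 2 of R) = (-0.9659,-0.2588,0.0000)
R[0][2] = -0.9659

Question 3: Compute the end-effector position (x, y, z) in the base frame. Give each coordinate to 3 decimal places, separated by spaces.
after link 1: o_1 = (0.0000, 0.0000, 4.0000)
after link 2: o_2 = (0.7765, -2.8978, 4.0000)

0.776 -2.898 4.000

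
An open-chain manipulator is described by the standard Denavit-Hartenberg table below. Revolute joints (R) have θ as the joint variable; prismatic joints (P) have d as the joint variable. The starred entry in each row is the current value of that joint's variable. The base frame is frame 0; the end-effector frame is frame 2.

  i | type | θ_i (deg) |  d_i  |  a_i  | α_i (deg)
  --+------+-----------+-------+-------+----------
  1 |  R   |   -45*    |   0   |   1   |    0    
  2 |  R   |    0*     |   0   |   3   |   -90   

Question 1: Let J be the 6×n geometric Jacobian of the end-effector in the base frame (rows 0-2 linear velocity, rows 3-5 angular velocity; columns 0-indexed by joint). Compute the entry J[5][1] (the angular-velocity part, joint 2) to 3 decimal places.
axis z_1 = (0.0000,0.0000,1.0000); lever o_n−o_1 = (2.1213,-2.1213,0.0000)
cross product → J_v[:, 1] = (2.1213,2.1213,-0.0000)
J_ω[:, 1] = z_1
entry J[5][1] = 1.0000

1.000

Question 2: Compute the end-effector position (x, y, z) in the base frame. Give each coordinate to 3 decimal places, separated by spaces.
2.828 -2.828 0.000

after link 1: o_1 = (0.7071, -0.7071, 0.0000)
after link 2: o_2 = (2.8284, -2.8284, 0.0000)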